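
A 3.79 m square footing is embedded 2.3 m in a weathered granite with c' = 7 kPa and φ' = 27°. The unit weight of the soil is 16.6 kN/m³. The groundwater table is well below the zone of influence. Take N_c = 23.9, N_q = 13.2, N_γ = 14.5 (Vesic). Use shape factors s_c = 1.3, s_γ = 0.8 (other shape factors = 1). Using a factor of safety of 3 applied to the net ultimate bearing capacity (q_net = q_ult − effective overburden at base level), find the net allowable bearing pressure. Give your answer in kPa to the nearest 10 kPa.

q_all(net) ≈ 350 kPa

Overburden at base level: q = 16.6 × 2.3 = 38.18 kPa.
Cohesion term c·N_c·s_c = 7 × 23.9 × 1.3 = 217.49 kPa; surcharge term q·N_q = 38.18 × 13.2 = 503.98 kPa; self-weight term 0.5·γ·B·N_γ·s_γ = 0.5 × 16.6 × 3.79 × 14.5 × 0.8 = 364.9 kPa.
q_ult = 217.49 + 503.98 + 364.9 = 1086.4 kPa.
Net ultimate: q_net = 1086.4 − 38.18 = 1048.2 kPa.
q_all(net) = 1048.2 / 3 = 349.4 kPa.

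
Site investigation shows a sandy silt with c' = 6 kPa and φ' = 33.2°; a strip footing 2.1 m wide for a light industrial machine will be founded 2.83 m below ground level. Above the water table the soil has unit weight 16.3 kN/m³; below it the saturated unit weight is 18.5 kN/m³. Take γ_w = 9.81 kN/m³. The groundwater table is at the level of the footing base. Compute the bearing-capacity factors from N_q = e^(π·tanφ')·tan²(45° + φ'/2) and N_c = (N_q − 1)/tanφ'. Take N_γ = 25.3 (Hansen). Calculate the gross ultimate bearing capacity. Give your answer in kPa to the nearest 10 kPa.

tan33.2° = 0.6544, so N_q = e^(π×0.6544)·tan²(61.6°) = 7.813 × 3.421 = 26.72.
N_c = (26.72 − 1)/tan33.2° = 39.31.
Overburden at base level: q = 16.3 × 2.83 = 46.129 kPa.
Below the base the soil is submerged, so the ½γBN_γ term uses γ' = 18.5 − 9.81 = 8.69 kN/m³.
Cohesion term c·N_c = 6 × 39.312 = 235.87 kPa; surcharge term q·N_q = 46.129 × 26.725 = 1232.8 kPa; self-weight term 0.5·γ·B·N_γ = 0.5 × 8.69 × 2.1 × 25.3 = 230.85 kPa.
q_ult = 235.87 + 1232.8 + 230.85 = 1699.5 kPa.

q_ult ≈ 1700 kPa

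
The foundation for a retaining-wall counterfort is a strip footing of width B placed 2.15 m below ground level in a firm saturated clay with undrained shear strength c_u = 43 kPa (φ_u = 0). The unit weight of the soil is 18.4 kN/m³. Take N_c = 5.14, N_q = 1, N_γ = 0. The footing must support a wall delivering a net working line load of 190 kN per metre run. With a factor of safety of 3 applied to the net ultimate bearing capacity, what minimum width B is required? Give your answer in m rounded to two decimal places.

Effective surcharge at the founding depth q = γ·D_f = 18.4 × 2.15 = 39.56 kPa.
q_ult = c·N_c + q·N_q
     = 43 × 5.14 + 39.56 × 1
     = 221.02 + 39.56 = 260.58 kPa.
For φ = 0 the ½γBN_γ term vanishes, so q_ult is independent of B. q_net = 260.58 − 39.56 = 221.02 kPa; q_all(net) = 221.02/3 = 73.673 kPa.
Required width B = w / q_all(net) = 190 / 73.673 = 2.579 m.

B = 2.58 m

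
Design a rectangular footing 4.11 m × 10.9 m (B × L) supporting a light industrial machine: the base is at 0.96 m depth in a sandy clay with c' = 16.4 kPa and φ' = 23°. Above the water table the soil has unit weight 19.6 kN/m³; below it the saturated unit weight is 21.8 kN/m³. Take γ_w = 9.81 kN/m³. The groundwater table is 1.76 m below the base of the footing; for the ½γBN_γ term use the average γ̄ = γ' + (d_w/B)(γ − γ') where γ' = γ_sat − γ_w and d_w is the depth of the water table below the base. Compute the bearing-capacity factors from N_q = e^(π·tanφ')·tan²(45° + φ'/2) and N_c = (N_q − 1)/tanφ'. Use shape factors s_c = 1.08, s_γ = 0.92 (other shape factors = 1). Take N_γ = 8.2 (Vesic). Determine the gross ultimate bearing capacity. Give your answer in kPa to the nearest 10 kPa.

q_ult ≈ 720 kPa

tan23° = 0.4245, so N_q = e^(π×0.4245)·tan²(56.5°) = 3.794 × 2.283 = 8.66.
N_c = (8.66 − 1)/tan23° = 18.05.
Overburden at base level: q = 19.6 × 0.96 = 18.816 kPa.
The water table is 1.76 m below the base (< B = 4.11 m), so the ½γBN_γ term uses γ̄ = γ' + (d_w/B)(γ − γ') = 11.99 + (1.76/4.11)(19.6 − 11.99) = 15.249 kN/m³.
Cohesion term c·N_c·s_c = 16.4 × 18.049 × 1.08 = 319.68 kPa; surcharge term q·N_q = 18.816 × 8.6612 = 162.97 kPa; self-weight term 0.5·γ·B·N_γ·s_γ = 0.5 × 15.249 × 4.11 × 8.2 × 0.92 = 236.4 kPa.
q_ult = 319.68 + 162.97 + 236.4 = 719.05 kPa.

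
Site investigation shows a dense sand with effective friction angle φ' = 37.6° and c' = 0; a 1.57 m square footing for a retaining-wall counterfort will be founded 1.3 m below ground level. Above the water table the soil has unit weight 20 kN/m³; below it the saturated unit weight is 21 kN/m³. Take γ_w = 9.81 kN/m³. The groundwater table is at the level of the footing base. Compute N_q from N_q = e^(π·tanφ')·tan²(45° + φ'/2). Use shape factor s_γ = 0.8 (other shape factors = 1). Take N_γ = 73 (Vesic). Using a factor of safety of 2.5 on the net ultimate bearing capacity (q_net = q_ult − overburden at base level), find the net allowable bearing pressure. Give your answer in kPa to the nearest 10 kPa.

q_all(net) ≈ 680 kPa

N_q = e^(π·tan37.6°)·tan²(63.8°) = 46.42.
Effective surcharge at the founding depth q = γ·D_f = 20 × 1.3 = 26 kPa.
The water table coincides with the base, so in the self-weight term γ → γ' = 11.19 kN/m³.
q_ult = q·N_q + 0.5·γ·B·N_γ·s_γ
     = 26 × 46.417 + 0.5 × 11.19 × 1.57 × 73 × 0.8
     = 1206.8 + 512.99 = 1719.8 kPa.
q_net = 1719.8 − 26 = 1693.8 kPa.
q_all(net) = 1693.8 / 2.5 = 677.53 kPa.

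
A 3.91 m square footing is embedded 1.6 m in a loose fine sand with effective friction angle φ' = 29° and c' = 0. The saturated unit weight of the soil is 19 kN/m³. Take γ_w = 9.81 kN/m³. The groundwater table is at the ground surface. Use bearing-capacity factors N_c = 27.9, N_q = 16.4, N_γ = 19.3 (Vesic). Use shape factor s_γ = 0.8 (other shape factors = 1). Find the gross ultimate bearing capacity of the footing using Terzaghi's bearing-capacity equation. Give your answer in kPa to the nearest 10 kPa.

q_ult ≈ 520 kPa

With the water table at the surface the whole profile is submerged: γ' = 19 − 9.81 = 9.19 kN/m³, so q = γ'·D_f = 14.704 kPa; the same γ' applies in the ½γBN_γ term.
q_ult = q·N_q + 0.5·γ·B·N_γ·s_γ
     = 14.704 × 16.4 + 0.5 × 9.19 × 3.91 × 19.3 × 0.8
     = 241.15 + 277.4 = 518.55 kPa.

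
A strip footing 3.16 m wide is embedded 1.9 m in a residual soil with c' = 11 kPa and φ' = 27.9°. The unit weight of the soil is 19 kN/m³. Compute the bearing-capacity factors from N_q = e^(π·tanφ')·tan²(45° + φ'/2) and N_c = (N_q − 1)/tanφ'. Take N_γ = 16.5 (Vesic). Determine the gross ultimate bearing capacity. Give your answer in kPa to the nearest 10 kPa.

tan27.9° = 0.5295, so N_q = e^(π×0.5295)·tan²(58.95°) = 5.277 × 2.759 = 14.56.
N_c = (14.56 − 1)/tan27.9° = 25.61.
Effective surcharge at the founding depth q = γ·D_f = 19 × 1.9 = 36.1 kPa.
q_ult = c·N_c + q·N_q + 0.5·γ·B·N_γ
     = 11 × 25.609 + 36.1 × 14.559 + 0.5 × 19 × 3.16 × 16.5
     = 281.7 + 525.59 + 495.33 = 1302.6 kPa.

q_ult ≈ 1300 kPa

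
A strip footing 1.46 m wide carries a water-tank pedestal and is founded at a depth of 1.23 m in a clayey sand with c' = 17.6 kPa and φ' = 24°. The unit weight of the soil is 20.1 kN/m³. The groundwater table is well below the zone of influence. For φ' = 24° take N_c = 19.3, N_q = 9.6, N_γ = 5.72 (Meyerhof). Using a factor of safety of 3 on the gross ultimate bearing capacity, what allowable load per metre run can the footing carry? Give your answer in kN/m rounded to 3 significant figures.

q = γ·D_f = 20.1 × 1.23 = 24.723 kPa.
c·N_c = 17.6 × 19.3 = 339.68 kPa
q·N_q = 24.723 × 9.6 = 237.34 kPa
0.5·γ·B·N_γ = 0.5 × 20.1 × 1.46 × 5.72 = 83.93 kPa
q_ult = 339.68 + 237.34 + 83.93 = 660.95 kPa.
Gross allowable pressure q_all = 660.95 / 3 = 220.32 kPa.
Allowable wall load = q_all × B = 220.32 × 1.46 = 321.66 kN per metre run.

≈ 322 kN/m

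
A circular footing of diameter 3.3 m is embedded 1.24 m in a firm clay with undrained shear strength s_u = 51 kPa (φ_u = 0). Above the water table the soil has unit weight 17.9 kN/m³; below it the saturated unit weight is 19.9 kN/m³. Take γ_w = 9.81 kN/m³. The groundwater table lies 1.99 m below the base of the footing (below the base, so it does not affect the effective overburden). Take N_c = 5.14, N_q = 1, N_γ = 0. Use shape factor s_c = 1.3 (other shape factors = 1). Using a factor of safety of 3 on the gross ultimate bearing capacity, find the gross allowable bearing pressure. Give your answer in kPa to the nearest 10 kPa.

q_all ≈ 120 kPa

Effective surcharge at the founding depth q = γ·D_f = 17.9 × 1.24 = 22.196 kPa.
q_ult = c·N_c·s_c + q·N_q
     = 51 × 5.14 × 1.3 + 22.196 × 1
     = 340.78 + 22.196 = 362.98 kPa.
q_all = 362.98 / 3 = 120.99 kPa.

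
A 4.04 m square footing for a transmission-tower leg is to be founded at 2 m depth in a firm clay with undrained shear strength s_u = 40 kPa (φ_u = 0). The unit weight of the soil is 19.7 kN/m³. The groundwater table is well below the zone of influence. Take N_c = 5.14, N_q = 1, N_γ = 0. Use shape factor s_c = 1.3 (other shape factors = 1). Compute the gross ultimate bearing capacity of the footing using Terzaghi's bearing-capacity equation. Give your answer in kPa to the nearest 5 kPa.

Overburden at base level: q = 19.7 × 2 = 39.4 kPa.
Cohesion term c·N_c·s_c = 40 × 5.14 × 1.3 = 267.28 kPa; surcharge term q·N_q = 39.4 × 1 = 39.4 kPa.
q_ult = 267.28 + 39.4 = 306.68 kPa.

q_ult ≈ 305 kPa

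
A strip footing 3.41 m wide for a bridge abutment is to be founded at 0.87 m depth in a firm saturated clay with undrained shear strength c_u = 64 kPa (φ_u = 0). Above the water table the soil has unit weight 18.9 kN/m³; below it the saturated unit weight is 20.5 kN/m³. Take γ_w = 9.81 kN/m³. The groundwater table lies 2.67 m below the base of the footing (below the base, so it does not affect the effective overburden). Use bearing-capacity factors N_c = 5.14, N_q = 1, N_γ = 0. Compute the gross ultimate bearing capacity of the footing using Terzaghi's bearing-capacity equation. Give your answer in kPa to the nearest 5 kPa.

q_ult ≈ 345 kPa

Overburden at base level: q = 18.9 × 0.87 = 16.443 kPa.
Cohesion term c·N_c = 64 × 5.14 = 328.96 kPa; surcharge term q·N_q = 16.443 × 1 = 16.443 kPa.
q_ult = 328.96 + 16.443 = 345.4 kPa.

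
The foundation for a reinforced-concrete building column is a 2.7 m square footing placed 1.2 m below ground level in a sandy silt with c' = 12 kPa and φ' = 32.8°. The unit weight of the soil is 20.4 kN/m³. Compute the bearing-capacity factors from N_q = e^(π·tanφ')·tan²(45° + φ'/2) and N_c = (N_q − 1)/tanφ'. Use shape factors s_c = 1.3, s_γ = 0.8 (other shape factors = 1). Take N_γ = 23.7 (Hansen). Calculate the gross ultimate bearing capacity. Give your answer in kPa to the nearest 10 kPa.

q_ult ≈ 1740 kPa

tan32.8° = 0.6445, so N_q = e^(π×0.6445)·tan²(61.4°) = 7.573 × 3.364 = 25.48.
N_c = (25.48 − 1)/tan32.8° = 37.98.
q = γ·D_f = 20.4 × 1.2 = 24.48 kPa.
c·N_c·s_c = 12 × 37.98 × 1.3 = 592.49 kPa
q·N_q = 24.48 × 25.477 = 623.67 kPa
0.5·γ·B·N_γ·s_γ = 0.5 × 20.4 × 2.7 × 23.7 × 0.8 = 522.16 kPa
q_ult = 592.49 + 623.67 + 522.16 = 1738.3 kPa.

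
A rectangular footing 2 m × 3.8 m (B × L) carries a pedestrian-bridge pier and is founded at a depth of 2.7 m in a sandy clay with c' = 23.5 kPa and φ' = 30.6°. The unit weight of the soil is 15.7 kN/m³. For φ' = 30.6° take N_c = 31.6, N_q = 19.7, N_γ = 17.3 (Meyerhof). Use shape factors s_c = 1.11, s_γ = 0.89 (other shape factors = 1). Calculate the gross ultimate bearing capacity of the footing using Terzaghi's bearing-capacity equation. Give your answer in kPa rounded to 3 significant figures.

q_ult ≈ 1900 kPa

q = γ·D_f = 15.7 × 2.7 = 42.39 kPa.
c·N_c·s_c = 23.5 × 31.6 × 1.11 = 824.29 kPa
q·N_q = 42.39 × 19.7 = 835.08 kPa
0.5·γ·B·N_γ·s_γ = 0.5 × 15.7 × 2 × 17.3 × 0.89 = 241.73 kPa
q_ult = 824.29 + 835.08 + 241.73 = 1901.1 kPa.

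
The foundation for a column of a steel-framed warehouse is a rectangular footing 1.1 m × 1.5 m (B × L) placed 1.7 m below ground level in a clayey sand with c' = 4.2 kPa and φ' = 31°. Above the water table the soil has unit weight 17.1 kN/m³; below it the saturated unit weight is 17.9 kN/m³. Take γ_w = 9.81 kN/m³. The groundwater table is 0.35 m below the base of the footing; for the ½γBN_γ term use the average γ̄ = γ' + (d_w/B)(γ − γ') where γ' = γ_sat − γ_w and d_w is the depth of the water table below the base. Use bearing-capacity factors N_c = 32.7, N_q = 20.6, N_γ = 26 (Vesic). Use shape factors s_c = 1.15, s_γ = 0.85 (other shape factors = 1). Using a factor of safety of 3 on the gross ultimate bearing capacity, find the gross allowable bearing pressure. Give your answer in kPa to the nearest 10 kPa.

Overburden at base level: q = 17.1 × 1.7 = 29.07 kPa.
The water table is 0.35 m below the base (< B = 1.1 m), so the ½γBN_γ term uses γ̄ = γ' + (d_w/B)(γ − γ') = 8.09 + (0.35/1.1)(17.1 − 8.09) = 10.957 kN/m³.
Cohesion term c·N_c·s_c = 4.2 × 32.7 × 1.15 = 157.94 kPa; surcharge term q·N_q = 29.07 × 20.6 = 598.84 kPa; self-weight term 0.5·γ·B·N_γ·s_γ = 0.5 × 10.957 × 1.1 × 26 × 0.85 = 133.18 kPa.
q_ult = 157.94 + 598.84 + 133.18 = 889.96 kPa.
q_all = 889.96 / 3 = 296.65 kPa.

q_all ≈ 300 kPa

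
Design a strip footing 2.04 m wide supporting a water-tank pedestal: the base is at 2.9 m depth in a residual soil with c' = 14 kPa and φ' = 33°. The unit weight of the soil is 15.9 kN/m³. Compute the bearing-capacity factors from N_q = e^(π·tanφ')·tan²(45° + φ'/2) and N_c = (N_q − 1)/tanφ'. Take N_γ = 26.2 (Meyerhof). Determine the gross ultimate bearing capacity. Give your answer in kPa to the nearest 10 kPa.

q_ult ≈ 2170 kPa

tan33° = 0.6494, so N_q = e^(π×0.6494)·tan²(61.5°) = 7.692 × 3.392 = 26.09.
N_c = (26.09 − 1)/tan33° = 38.64.
Effective surcharge at the founding depth q = γ·D_f = 15.9 × 2.9 = 46.11 kPa.
q_ult = c·N_c + q·N_q + 0.5·γ·B·N_γ
     = 14 × 38.638 + 46.11 × 26.092 + 0.5 × 15.9 × 2.04 × 26.2
     = 540.94 + 1203.1 + 424.91 = 2169 kPa.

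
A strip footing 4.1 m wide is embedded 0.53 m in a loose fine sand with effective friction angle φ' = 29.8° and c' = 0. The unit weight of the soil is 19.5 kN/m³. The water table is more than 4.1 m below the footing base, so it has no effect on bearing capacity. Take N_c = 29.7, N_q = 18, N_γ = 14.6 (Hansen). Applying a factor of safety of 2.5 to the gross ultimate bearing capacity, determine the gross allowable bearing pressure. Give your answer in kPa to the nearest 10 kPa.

q_all ≈ 310 kPa

Overburden at base level: q = 19.5 × 0.53 = 10.335 kPa.
Surcharge term q·N_q = 10.335 × 18 = 186.03 kPa; self-weight term 0.5·γ·B·N_γ = 0.5 × 19.5 × 4.1 × 14.6 = 583.63 kPa.
q_ult = 186.03 + 583.63 = 769.66 kPa.
q_all = q_ult / FS = 769.66 / 2.5 = 307.87 kPa.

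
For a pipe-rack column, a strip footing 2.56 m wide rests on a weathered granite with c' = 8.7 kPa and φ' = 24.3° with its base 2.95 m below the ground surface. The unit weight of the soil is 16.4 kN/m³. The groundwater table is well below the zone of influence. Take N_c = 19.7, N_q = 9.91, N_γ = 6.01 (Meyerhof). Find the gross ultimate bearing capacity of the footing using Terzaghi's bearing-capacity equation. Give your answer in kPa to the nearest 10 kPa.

q_ult ≈ 780 kPa

Effective surcharge at the founding depth q = γ·D_f = 16.4 × 2.95 = 48.38 kPa.
q_ult = c·N_c + q·N_q + 0.5·γ·B·N_γ
     = 8.7 × 19.7 + 48.38 × 9.91 + 0.5 × 16.4 × 2.56 × 6.01
     = 171.39 + 479.45 + 126.16 = 777 kPa.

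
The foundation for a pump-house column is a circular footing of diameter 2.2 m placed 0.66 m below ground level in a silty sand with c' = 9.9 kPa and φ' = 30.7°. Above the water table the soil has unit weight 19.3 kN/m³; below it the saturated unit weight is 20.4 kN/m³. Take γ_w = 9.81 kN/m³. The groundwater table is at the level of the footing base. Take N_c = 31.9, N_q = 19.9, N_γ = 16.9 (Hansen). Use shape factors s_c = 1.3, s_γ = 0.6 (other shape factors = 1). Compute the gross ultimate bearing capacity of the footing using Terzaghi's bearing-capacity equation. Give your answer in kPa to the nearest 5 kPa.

q_ult ≈ 780 kPa

q = γ·D_f = 19.3 × 0.66 = 12.738 kPa.
For the ½γBN_γ term take γ' = 20.4 − 9.81 = 10.59 kN/m³ (soil below base is submerged).
c·N_c·s_c = 9.9 × 31.9 × 1.3 = 410.55 kPa
q·N_q = 12.738 × 19.9 = 253.49 kPa
0.5·γ·B·N_γ·s_γ = 0.5 × 10.59 × 2.2 × 16.9 × 0.6 = 118.12 kPa
q_ult = 410.55 + 253.49 + 118.12 = 782.16 kPa.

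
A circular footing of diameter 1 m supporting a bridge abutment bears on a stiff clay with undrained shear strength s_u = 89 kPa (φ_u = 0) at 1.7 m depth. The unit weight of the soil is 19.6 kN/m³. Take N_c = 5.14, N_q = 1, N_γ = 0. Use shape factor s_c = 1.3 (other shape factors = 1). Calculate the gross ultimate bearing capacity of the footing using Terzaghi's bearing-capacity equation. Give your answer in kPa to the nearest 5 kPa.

q = γ·D_f = 19.6 × 1.7 = 33.32 kPa.
c·N_c·s_c = 89 × 5.14 × 1.3 = 594.7 kPa
q·N_q = 33.32 × 1 = 33.32 kPa
q_ult = 594.7 + 33.32 = 628.02 kPa.

q_ult ≈ 630 kPa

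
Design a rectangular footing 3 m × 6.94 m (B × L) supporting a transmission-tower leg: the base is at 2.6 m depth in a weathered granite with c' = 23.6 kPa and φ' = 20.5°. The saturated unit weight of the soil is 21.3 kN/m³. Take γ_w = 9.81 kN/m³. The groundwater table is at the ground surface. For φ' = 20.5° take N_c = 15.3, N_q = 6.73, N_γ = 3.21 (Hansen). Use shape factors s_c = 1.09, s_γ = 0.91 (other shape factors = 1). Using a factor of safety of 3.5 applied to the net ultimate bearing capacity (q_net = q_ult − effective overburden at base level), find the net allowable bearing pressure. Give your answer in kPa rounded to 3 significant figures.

γ' = 21.3 − 9.81 = 11.49 kN/m³ (submerged throughout). q = 11.49 × 2.6 = 29.874 kPa; the same γ' applies in the ½γBN_γ term.
c·N_c·s_c = 23.6 × 15.3 × 1.09 = 393.58 kPa
q·N_q = 29.874 × 6.73 = 201.05 kPa
0.5·γ·B·N_γ·s_γ = 0.5 × 11.49 × 3 × 3.21 × 0.91 = 50.345 kPa
q_ult = 393.58 + 201.05 + 50.345 = 644.97 kPa.
Net ultimate: q_net = 644.97 − 29.874 = 615.1 kPa.
q_all(net) = 615.1 / 3.5 = 175.74 kPa.

q_all(net) ≈ 176 kPa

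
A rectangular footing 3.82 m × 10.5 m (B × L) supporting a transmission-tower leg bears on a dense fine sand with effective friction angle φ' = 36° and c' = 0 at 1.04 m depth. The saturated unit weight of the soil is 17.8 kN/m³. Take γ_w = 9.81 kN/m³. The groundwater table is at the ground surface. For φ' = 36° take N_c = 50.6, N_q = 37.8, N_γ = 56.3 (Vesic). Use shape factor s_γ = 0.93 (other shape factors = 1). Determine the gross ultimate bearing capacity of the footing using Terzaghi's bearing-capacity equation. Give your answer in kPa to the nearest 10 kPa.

q_ult ≈ 1110 kPa

γ' = 17.8 − 9.81 = 7.99 kN/m³ (submerged throughout). q = 7.99 × 1.04 = 8.3096 kPa; the same γ' applies in the ½γBN_γ term.
q·N_q = 8.3096 × 37.8 = 314.1 kPa
0.5·γ·B·N_γ·s_γ = 0.5 × 7.99 × 3.82 × 56.3 × 0.93 = 799.05 kPa
q_ult = 314.1 + 799.05 = 1113.1 kPa.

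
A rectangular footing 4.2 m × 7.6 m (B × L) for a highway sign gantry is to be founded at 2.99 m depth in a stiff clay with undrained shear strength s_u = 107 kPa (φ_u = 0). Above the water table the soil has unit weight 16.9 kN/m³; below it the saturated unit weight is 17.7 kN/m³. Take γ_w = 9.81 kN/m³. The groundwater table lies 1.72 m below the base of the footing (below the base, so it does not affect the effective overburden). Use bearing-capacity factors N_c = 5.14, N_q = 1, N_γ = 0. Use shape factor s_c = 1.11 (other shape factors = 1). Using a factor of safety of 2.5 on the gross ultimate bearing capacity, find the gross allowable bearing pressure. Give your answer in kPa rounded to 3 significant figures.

Overburden at base level: q = 16.9 × 2.99 = 50.531 kPa.
Cohesion term c·N_c·s_c = 107 × 5.14 × 1.11 = 610.48 kPa; surcharge term q·N_q = 50.531 × 1 = 50.531 kPa.
q_ult = 610.48 + 50.531 = 661.01 kPa.
q_all = 661.01 / 2.5 = 264.4 kPa.

q_all ≈ 264 kPa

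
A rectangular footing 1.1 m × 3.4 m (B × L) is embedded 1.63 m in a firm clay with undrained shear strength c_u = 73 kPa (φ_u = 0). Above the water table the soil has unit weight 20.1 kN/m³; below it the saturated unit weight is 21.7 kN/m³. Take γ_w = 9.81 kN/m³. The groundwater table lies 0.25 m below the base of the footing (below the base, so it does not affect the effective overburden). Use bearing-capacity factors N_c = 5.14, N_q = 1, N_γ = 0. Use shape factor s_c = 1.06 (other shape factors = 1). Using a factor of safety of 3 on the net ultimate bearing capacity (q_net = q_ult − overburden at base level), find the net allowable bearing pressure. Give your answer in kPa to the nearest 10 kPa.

q_all(net) ≈ 130 kPa

Overburden at base level: q = 20.1 × 1.63 = 32.763 kPa.
Cohesion term c·N_c·s_c = 73 × 5.14 × 1.06 = 397.73 kPa; surcharge term q·N_q = 32.763 × 1 = 32.763 kPa.
q_ult = 397.73 + 32.763 = 430.5 kPa.
q_net = 430.5 − 32.763 = 397.73 kPa.
q_all(net) = 397.73 / 3 = 132.58 kPa.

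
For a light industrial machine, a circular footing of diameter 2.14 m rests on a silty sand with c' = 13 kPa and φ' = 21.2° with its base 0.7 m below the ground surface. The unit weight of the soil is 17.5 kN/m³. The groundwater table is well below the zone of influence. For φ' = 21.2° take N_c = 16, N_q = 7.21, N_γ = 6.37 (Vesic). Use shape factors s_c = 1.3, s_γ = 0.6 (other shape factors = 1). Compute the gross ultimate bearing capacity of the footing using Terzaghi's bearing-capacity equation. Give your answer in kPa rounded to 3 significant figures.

q_ult ≈ 430 kPa

q = γ·D_f = 17.5 × 0.7 = 12.25 kPa.
c·N_c·s_c = 13 × 16 × 1.3 = 270.4 kPa
q·N_q = 12.25 × 7.21 = 88.323 kPa
0.5·γ·B·N_γ·s_γ = 0.5 × 17.5 × 2.14 × 6.37 × 0.6 = 71.567 kPa
q_ult = 270.4 + 88.323 + 71.567 = 430.29 kPa.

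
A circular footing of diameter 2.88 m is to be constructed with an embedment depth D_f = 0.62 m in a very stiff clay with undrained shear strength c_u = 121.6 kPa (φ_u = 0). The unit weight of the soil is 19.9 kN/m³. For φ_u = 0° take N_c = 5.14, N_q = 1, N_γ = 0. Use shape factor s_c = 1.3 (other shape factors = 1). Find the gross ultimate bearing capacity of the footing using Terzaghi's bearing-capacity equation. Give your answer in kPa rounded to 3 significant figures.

Effective surcharge at the founding depth q = γ·D_f = 19.9 × 0.62 = 12.338 kPa.
q_ult = c·N_c·s_c + q·N_q
     = 121.6 × 5.14 × 1.3 + 12.338 × 1
     = 812.53 + 12.338 = 824.87 kPa.

q_ult ≈ 825 kPa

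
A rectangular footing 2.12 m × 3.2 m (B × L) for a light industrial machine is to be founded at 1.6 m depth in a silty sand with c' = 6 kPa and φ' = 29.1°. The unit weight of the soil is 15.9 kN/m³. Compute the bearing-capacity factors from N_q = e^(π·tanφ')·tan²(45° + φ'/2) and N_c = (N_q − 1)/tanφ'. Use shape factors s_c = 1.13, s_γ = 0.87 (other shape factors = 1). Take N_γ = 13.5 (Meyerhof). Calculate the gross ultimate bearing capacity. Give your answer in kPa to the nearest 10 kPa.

q_ult ≈ 810 kPa

tan29.1° = 0.5566, so N_q = e^(π×0.5566)·tan²(59.55°) = 5.746 × 2.894 = 16.63.
N_c = (16.63 − 1)/tan29.1° = 28.08.
Overburden at base level: q = 15.9 × 1.6 = 25.44 kPa.
Cohesion term c·N_c·s_c = 6 × 28.078 × 1.13 = 190.37 kPa; surcharge term q·N_q = 25.44 × 16.628 = 423.02 kPa; self-weight term 0.5·γ·B·N_γ·s_γ = 0.5 × 15.9 × 2.12 × 13.5 × 0.87 = 197.95 kPa.
q_ult = 190.37 + 423.02 + 197.95 = 811.33 kPa.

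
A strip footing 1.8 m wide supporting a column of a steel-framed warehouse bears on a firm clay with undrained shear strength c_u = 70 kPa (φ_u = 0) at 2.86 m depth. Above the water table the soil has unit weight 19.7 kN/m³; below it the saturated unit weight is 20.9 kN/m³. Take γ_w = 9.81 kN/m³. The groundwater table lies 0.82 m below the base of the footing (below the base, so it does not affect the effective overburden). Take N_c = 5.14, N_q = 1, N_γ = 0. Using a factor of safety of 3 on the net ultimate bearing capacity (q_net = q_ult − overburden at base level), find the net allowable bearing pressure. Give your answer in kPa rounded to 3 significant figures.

q_all(net) ≈ 120 kPa

q = γ·D_f = 19.7 × 2.86 = 56.342 kPa.
c·N_c = 70 × 5.14 = 359.8 kPa
q·N_q = 56.342 × 1 = 56.342 kPa
q_ult = 359.8 + 56.342 = 416.14 kPa.
q_net = 416.14 − 56.342 = 359.8 kPa.
q_all(net) = 359.8 / 3 = 119.93 kPa.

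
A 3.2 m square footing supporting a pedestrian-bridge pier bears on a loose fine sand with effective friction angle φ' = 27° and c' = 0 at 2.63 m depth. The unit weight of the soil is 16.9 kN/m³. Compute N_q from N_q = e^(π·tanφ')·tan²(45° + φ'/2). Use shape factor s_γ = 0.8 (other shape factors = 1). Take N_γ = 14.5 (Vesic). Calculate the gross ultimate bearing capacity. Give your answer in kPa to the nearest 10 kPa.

tan27° = 0.5095, so N_q = e^(π×0.5095)·tan²(58.5°) = 4.957 × 2.663 = 13.2.
Overburden at base level: q = 16.9 × 2.63 = 44.447 kPa.
Surcharge term q·N_q = 44.447 × 13.199 = 586.66 kPa; self-weight term 0.5·γ·B·N_γ·s_γ = 0.5 × 16.9 × 3.2 × 14.5 × 0.8 = 313.66 kPa.
q_ult = 586.66 + 313.66 = 900.33 kPa.

q_ult ≈ 900 kPa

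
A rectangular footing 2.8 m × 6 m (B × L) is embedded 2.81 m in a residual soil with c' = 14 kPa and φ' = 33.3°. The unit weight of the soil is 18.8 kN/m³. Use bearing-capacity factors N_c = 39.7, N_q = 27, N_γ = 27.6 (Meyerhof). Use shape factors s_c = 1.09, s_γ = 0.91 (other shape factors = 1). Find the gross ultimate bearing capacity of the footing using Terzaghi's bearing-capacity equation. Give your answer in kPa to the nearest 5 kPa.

q = γ·D_f = 18.8 × 2.81 = 52.828 kPa.
c·N_c·s_c = 14 × 39.7 × 1.09 = 605.82 kPa
q·N_q = 52.828 × 27 = 1426.4 kPa
0.5·γ·B·N_γ·s_γ = 0.5 × 18.8 × 2.8 × 27.6 × 0.91 = 661.05 kPa
q_ult = 605.82 + 1426.4 + 661.05 = 2693.2 kPa.

q_ult ≈ 2695 kPa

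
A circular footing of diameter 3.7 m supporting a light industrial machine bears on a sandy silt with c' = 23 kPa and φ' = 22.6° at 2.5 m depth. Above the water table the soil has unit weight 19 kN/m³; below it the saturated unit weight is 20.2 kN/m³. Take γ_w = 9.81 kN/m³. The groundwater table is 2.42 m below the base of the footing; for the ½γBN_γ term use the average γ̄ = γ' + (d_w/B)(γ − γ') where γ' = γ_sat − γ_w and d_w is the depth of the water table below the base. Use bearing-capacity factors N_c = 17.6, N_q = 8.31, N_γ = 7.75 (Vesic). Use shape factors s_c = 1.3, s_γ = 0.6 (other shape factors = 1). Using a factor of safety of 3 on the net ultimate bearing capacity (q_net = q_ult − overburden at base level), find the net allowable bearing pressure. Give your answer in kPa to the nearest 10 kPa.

q = γ·D_f = 19 × 2.5 = 47.5 kPa.
γ' = 10.39 kN/m³; averaging over the depth B below the base, γ̄ = γ' + (d_w/B)(γ − γ') = 16.021 kN/m³.
c·N_c·s_c = 23 × 17.6 × 1.3 = 526.24 kPa
q·N_q = 47.5 × 8.31 = 394.73 kPa
0.5·γ·B·N_γ·s_γ = 0.5 × 16.021 × 3.7 × 7.75 × 0.6 = 137.82 kPa
q_ult = 526.24 + 394.73 + 137.82 = 1058.8 kPa.
q_net = 1058.8 − 47.5 = 1011.3 kPa.
q_all(net) = 1011.3 / 3 = 337.1 kPa.

q_all(net) ≈ 340 kPa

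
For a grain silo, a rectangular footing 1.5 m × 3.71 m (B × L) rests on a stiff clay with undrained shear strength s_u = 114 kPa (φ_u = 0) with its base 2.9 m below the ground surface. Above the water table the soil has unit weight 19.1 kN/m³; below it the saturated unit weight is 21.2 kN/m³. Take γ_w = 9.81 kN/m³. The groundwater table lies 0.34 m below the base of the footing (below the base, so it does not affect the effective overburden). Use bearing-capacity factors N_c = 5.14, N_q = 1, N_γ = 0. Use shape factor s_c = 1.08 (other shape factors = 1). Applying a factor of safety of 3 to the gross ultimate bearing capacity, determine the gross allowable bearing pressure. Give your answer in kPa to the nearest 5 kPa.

q = γ·D_f = 19.1 × 2.9 = 55.39 kPa.
c·N_c·s_c = 114 × 5.14 × 1.08 = 632.84 kPa
q·N_q = 55.39 × 1 = 55.39 kPa
q_ult = 632.84 + 55.39 = 688.23 kPa.
q_all = q_ult / FS = 688.23 / 3 = 229.41 kPa.

q_all ≈ 230 kPa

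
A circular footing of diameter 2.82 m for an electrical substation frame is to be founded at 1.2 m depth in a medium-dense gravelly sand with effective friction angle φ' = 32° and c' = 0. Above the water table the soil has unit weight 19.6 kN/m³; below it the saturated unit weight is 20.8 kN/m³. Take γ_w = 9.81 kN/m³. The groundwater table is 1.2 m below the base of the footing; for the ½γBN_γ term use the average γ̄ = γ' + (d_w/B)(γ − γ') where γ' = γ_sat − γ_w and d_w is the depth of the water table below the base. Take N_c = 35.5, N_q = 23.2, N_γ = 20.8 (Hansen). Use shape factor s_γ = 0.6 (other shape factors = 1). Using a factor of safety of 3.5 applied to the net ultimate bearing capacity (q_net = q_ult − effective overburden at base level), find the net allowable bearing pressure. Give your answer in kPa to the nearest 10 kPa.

q = γ·D_f = 19.6 × 1.2 = 23.52 kPa.
γ' = 10.99 kN/m³; averaging over the depth B below the base, γ̄ = γ' + (d_w/B)(γ − γ') = 14.654 kN/m³.
q·N_q = 23.52 × 23.2 = 545.66 kPa
0.5·γ·B·N_γ·s_γ = 0.5 × 14.654 × 2.82 × 20.8 × 0.6 = 257.86 kPa
q_ult = 545.66 + 257.86 = 803.52 kPa.
Net ultimate: q_net = 803.52 − 23.52 = 780 kPa.
q_all(net) = 780 / 3.5 = 222.86 kPa.

q_all(net) ≈ 220 kPa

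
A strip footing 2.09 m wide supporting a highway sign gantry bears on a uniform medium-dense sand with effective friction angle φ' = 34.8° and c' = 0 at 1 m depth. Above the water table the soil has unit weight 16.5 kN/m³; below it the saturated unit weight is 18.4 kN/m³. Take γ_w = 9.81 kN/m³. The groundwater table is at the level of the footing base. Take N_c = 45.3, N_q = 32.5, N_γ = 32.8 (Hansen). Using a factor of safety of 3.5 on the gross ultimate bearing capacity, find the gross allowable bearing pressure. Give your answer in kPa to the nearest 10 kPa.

Effective surcharge at the founding depth q = γ·D_f = 16.5 × 1 = 16.5 kPa.
The water table coincides with the base, so in the self-weight term γ → γ' = 8.59 kN/m³.
q_ult = q·N_q + 0.5·γ·B·N_γ
     = 16.5 × 32.5 + 0.5 × 8.59 × 2.09 × 32.8
     = 536.25 + 294.43 = 830.68 kPa.
q_all = 830.68 / 3.5 = 237.34 kPa.

q_all ≈ 240 kPa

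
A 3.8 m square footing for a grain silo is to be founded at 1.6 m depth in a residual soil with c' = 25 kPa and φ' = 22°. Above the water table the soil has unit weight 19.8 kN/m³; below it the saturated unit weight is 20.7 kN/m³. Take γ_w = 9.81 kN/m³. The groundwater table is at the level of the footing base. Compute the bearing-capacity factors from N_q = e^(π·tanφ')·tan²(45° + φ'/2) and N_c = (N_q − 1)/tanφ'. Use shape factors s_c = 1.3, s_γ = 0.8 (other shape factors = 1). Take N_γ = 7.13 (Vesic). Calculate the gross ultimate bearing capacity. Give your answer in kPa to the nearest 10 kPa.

tan22° = 0.404, so N_q = e^(π×0.404)·tan²(56°) = 3.558 × 2.198 = 7.82.
N_c = (7.82 − 1)/tan22° = 16.88.
Overburden at base level: q = 19.8 × 1.6 = 31.68 kPa.
Below the base the soil is submerged, so the ½γBN_γ term uses γ' = 20.7 − 9.81 = 10.89 kN/m³.
Cohesion term c·N_c·s_c = 25 × 16.883 × 1.3 = 548.69 kPa; surcharge term q·N_q = 31.68 × 7.8211 = 247.77 kPa; self-weight term 0.5·γ·B·N_γ·s_γ = 0.5 × 10.89 × 3.8 × 7.13 × 0.8 = 118.02 kPa.
q_ult = 548.69 + 247.77 + 118.02 = 914.49 kPa.

q_ult ≈ 910 kPa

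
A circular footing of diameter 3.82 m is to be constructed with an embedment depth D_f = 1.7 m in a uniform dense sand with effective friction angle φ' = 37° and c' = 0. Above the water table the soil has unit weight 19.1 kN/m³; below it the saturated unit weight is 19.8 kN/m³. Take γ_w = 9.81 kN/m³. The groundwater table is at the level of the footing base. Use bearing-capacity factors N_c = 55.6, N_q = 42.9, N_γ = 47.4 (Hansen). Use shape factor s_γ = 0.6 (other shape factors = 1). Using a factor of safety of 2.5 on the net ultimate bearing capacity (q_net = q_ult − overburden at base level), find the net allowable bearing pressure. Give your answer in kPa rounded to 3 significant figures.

q_all(net) ≈ 761 kPa

Overburden at base level: q = 19.1 × 1.7 = 32.47 kPa.
Below the base the soil is submerged, so the ½γBN_γ term uses γ' = 19.8 − 9.81 = 9.99 kN/m³.
Surcharge term q·N_q = 32.47 × 42.9 = 1393 kPa; self-weight term 0.5·γ·B·N_γ·s_γ = 0.5 × 9.99 × 3.82 × 47.4 × 0.6 = 542.66 kPa.
q_ult = 1393 + 542.66 = 1935.6 kPa.
q_net = 1935.6 − 32.47 = 1903.2 kPa.
q_all(net) = 1903.2 / 2.5 = 761.26 kPa.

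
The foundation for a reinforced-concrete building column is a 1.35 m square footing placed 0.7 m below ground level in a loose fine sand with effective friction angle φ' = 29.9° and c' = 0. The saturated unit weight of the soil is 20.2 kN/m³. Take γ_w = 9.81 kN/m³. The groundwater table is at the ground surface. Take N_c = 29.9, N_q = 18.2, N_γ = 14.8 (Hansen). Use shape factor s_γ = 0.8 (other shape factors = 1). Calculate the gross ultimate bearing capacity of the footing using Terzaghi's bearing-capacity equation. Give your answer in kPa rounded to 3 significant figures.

q_ult ≈ 215 kPa

Water table at ground surface, so effective unit weight γ' = 20.2 − 9.81 = 10.39 kN/m³ is used throughout; overburden q = 10.39 × 0.7 = 7.273 kPa; the same γ' applies in the ½γBN_γ term.
Surcharge term q·N_q = 7.273 × 18.2 = 132.37 kPa; self-weight term 0.5·γ·B·N_γ·s_γ = 0.5 × 10.39 × 1.35 × 14.8 × 0.8 = 83.037 kPa.
q_ult = 132.37 + 83.037 = 215.41 kPa.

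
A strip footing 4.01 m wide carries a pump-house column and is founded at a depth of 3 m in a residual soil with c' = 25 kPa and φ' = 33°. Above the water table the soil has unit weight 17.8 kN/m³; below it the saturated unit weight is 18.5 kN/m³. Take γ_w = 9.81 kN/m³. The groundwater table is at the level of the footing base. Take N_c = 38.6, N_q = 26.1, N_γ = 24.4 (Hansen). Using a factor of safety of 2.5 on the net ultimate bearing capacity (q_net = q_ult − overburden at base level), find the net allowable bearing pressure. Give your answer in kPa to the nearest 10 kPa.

q = γ·D_f = 17.8 × 3 = 53.4 kPa.
For the ½γBN_γ term take γ' = 18.5 − 9.81 = 8.69 kN/m³ (soil below base is submerged).
c·N_c = 25 × 38.6 = 965 kPa
q·N_q = 53.4 × 26.1 = 1393.7 kPa
0.5·γ·B·N_γ = 0.5 × 8.69 × 4.01 × 24.4 = 425.13 kPa
q_ult = 965 + 1393.7 + 425.13 = 2783.9 kPa.
q_net = 2783.9 − 53.4 = 2730.5 kPa.
q_all(net) = 2730.5 / 2.5 = 1092.2 kPa.

q_all(net) ≈ 1090 kPa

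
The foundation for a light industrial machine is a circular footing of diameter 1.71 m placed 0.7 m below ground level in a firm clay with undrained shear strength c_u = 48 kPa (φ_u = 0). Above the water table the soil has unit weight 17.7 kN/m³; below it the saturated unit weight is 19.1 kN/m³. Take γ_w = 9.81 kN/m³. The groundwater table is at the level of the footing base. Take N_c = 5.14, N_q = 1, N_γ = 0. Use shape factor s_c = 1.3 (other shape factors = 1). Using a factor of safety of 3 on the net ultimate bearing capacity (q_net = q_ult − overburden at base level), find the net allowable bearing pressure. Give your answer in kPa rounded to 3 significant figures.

Overburden at base level: q = 17.7 × 0.7 = 12.39 kPa.
Cohesion term c·N_c·s_c = 48 × 5.14 × 1.3 = 320.74 kPa; surcharge term q·N_q = 12.39 × 1 = 12.39 kPa.
q_ult = 320.74 + 12.39 = 333.13 kPa.
q_net = 333.13 − 12.39 = 320.74 kPa.
q_all(net) = 320.74 / 3 = 106.91 kPa.

q_all(net) ≈ 107 kPa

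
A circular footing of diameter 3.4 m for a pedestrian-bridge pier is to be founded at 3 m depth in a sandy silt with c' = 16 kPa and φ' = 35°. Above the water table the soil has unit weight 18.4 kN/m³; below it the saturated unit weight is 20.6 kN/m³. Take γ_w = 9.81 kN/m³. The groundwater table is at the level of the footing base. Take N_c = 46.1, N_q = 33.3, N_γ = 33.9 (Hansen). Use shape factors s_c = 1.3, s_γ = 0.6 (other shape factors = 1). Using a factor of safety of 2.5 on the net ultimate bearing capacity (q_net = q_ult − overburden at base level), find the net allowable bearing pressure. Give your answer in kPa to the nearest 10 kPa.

q_all(net) ≈ 1250 kPa

Effective surcharge at the founding depth q = γ·D_f = 18.4 × 3 = 55.2 kPa.
The water table coincides with the base, so in the self-weight term γ → γ' = 10.79 kN/m³.
q_ult = c·N_c·s_c + q·N_q + 0.5·γ·B·N_γ·s_γ
     = 16 × 46.1 × 1.3 + 55.2 × 33.3 + 0.5 × 10.79 × 3.4 × 33.9 × 0.6
     = 958.88 + 1838.2 + 373.1 = 3170.1 kPa.
q_net = 3170.1 − 55.2 = 3114.9 kPa.
q_all(net) = 3114.9 / 2.5 = 1246 kPa.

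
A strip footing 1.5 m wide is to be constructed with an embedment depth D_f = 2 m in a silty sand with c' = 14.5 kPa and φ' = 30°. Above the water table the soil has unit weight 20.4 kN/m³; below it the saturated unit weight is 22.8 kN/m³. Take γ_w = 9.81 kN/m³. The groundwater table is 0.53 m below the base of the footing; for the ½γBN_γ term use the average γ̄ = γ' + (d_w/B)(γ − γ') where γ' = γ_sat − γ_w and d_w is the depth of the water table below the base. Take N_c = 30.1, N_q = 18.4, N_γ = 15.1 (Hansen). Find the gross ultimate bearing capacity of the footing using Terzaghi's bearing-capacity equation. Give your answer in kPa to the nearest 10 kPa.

Overburden at base level: q = 20.4 × 2 = 40.8 kPa.
The water table is 0.53 m below the base (< B = 1.5 m), so the ½γBN_γ term uses γ̄ = γ' + (d_w/B)(γ − γ') = 12.99 + (0.53/1.5)(20.4 − 12.99) = 15.608 kN/m³.
Cohesion term c·N_c = 14.5 × 30.1 = 436.45 kPa; surcharge term q·N_q = 40.8 × 18.4 = 750.72 kPa; self-weight term 0.5·γ·B·N_γ = 0.5 × 15.608 × 1.5 × 15.1 = 176.76 kPa.
q_ult = 436.45 + 750.72 + 176.76 = 1363.9 kPa.

q_ult ≈ 1360 kPa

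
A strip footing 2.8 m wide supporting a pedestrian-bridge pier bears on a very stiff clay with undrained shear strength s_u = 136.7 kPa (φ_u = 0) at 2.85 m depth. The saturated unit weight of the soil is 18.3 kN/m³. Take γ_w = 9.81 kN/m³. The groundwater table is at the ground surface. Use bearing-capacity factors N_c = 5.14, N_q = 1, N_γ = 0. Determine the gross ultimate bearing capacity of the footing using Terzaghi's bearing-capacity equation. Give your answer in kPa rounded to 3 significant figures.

q_ult ≈ 727 kPa

Water table at ground surface, so effective unit weight γ' = 18.3 − 9.81 = 8.49 kN/m³ is used throughout; overburden q = 8.49 × 2.85 = 24.197 kPa.
Cohesion term c·N_c = 136.7 × 5.14 = 702.64 kPa; surcharge term q·N_q = 24.197 × 1 = 24.197 kPa.
q_ult = 702.64 + 24.197 = 726.83 kPa.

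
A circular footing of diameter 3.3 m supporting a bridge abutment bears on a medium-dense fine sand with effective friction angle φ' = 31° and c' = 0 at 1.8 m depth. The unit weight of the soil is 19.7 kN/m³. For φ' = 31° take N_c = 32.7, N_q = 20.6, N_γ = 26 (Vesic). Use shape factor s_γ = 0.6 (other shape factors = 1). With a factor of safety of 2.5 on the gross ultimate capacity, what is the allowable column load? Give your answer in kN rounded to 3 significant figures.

P_all ≈ 4230 kN

Overburden at base level: q = 19.7 × 1.8 = 35.46 kPa.
Surcharge term q·N_q = 35.46 × 20.6 = 730.48 kPa; self-weight term 0.5·γ·B·N_γ·s_γ = 0.5 × 19.7 × 3.3 × 26 × 0.6 = 507.08 kPa.
q_ult = 730.48 + 507.08 = 1237.6 kPa.
Gross allowable pressure q_all = 1237.6 / 2.5 = 495.02 kPa.
Footing area = 8.553 m², so allowable column load = 495.02 × 8.553 = 4233.9 kN.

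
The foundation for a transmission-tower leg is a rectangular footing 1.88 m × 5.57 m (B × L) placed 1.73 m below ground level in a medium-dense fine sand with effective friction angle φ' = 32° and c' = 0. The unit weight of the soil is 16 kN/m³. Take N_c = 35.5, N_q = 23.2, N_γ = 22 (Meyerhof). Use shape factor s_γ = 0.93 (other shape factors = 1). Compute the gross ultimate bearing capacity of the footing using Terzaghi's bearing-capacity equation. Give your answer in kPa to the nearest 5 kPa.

q_ult ≈ 950 kPa

q = γ·D_f = 16 × 1.73 = 27.68 kPa.
q·N_q = 27.68 × 23.2 = 642.18 kPa
0.5·γ·B·N_γ·s_γ = 0.5 × 16 × 1.88 × 22 × 0.93 = 307.72 kPa
q_ult = 642.18 + 307.72 = 949.89 kPa.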